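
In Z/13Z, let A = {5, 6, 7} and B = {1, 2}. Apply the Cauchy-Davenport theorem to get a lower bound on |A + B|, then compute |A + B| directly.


Cauchy-Davenport: |A + B| ≥ min(p, |A| + |B| - 1) for A, B nonempty in Z/pZ.
|A| = 3, |B| = 2, p = 13.
CD lower bound = min(13, 3 + 2 - 1) = min(13, 4) = 4.
Compute A + B mod 13 directly:
a = 5: 5+1=6, 5+2=7
a = 6: 6+1=7, 6+2=8
a = 7: 7+1=8, 7+2=9
A + B = {6, 7, 8, 9}, so |A + B| = 4.
Verify: 4 ≥ 4? Yes ✓.

CD lower bound = 4, actual |A + B| = 4.


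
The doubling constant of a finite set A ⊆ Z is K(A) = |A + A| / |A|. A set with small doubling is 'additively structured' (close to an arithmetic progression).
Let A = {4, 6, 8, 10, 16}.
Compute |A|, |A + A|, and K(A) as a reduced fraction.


|A| = 5.
Compute A + A by enumerating all 25 pairs.
A + A = {8, 10, 12, 14, 16, 18, 20, 22, 24, 26, 32}, so |A + A| = 11.
K = |A + A| / |A| = 11/5 (already in lowest terms) ≈ 2.2000.
Reference: AP of size 5 gives K = 9/5 ≈ 1.8000; a fully generic set of size 5 gives K ≈ 3.0000.

|A| = 5, |A + A| = 11, K = 11/5.


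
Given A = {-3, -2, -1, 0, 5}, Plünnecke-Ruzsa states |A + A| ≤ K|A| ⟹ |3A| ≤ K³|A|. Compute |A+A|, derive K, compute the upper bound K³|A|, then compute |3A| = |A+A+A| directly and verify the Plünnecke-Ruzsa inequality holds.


|A| = 5.
Step 1: Compute A + A by enumerating all 25 pairs.
A + A = {-6, -5, -4, -3, -2, -1, 0, 2, 3, 4, 5, 10}, so |A + A| = 12.
Step 2: Doubling constant K = |A + A|/|A| = 12/5 = 12/5 ≈ 2.4000.
Step 3: Plünnecke-Ruzsa gives |3A| ≤ K³·|A| = (2.4000)³ · 5 ≈ 69.1200.
Step 4: Compute 3A = A + A + A directly by enumerating all triples (a,b,c) ∈ A³; |3A| = 20.
Step 5: Check 20 ≤ 69.1200? Yes ✓.

K = 12/5, Plünnecke-Ruzsa bound K³|A| ≈ 69.1200, |3A| = 20, inequality holds.


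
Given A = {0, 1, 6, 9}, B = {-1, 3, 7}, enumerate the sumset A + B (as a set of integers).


A + B = {a + b : a ∈ A, b ∈ B}.
Enumerate all |A|·|B| = 4·3 = 12 pairs (a, b) and collect distinct sums.
a = 0: 0+-1=-1, 0+3=3, 0+7=7
a = 1: 1+-1=0, 1+3=4, 1+7=8
a = 6: 6+-1=5, 6+3=9, 6+7=13
a = 9: 9+-1=8, 9+3=12, 9+7=16
Collecting distinct sums: A + B = {-1, 0, 3, 4, 5, 7, 8, 9, 12, 13, 16}
|A + B| = 11

A + B = {-1, 0, 3, 4, 5, 7, 8, 9, 12, 13, 16}


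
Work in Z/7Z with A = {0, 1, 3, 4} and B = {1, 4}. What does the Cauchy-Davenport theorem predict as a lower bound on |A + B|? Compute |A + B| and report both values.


Cauchy-Davenport: |A + B| ≥ min(p, |A| + |B| - 1) for A, B nonempty in Z/pZ.
|A| = 4, |B| = 2, p = 7.
CD lower bound = min(7, 4 + 2 - 1) = min(7, 5) = 5.
Compute A + B mod 7 directly:
a = 0: 0+1=1, 0+4=4
a = 1: 1+1=2, 1+4=5
a = 3: 3+1=4, 3+4=0
a = 4: 4+1=5, 4+4=1
A + B = {0, 1, 2, 4, 5}, so |A + B| = 5.
Verify: 5 ≥ 5? Yes ✓.

CD lower bound = 5, actual |A + B| = 5.


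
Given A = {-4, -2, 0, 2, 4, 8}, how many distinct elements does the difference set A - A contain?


A - A = {a - a' : a, a' ∈ A}; |A| = 6.
Bounds: 2|A|-1 ≤ |A - A| ≤ |A|² - |A| + 1, i.e. 11 ≤ |A - A| ≤ 31.
Note: 0 ∈ A - A always (from a - a). The set is symmetric: if d ∈ A - A then -d ∈ A - A.
Enumerate nonzero differences d = a - a' with a > a' (then include -d):
Positive differences: {2, 4, 6, 8, 10, 12}
Full difference set: {0} ∪ (positive diffs) ∪ (negative diffs).
|A - A| = 1 + 2·6 = 13 (matches direct enumeration: 13).

|A - A| = 13


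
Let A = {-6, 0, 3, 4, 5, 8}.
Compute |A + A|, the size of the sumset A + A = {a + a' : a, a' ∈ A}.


A + A = {a + a' : a, a' ∈ A}; |A| = 6.
General bounds: 2|A| - 1 ≤ |A + A| ≤ |A|(|A|+1)/2, i.e. 11 ≤ |A + A| ≤ 21.
Lower bound 2|A|-1 is attained iff A is an arithmetic progression.
Enumerate sums a + a' for a ≤ a' (symmetric, so this suffices):
a = -6: -6+-6=-12, -6+0=-6, -6+3=-3, -6+4=-2, -6+5=-1, -6+8=2
a = 0: 0+0=0, 0+3=3, 0+4=4, 0+5=5, 0+8=8
a = 3: 3+3=6, 3+4=7, 3+5=8, 3+8=11
a = 4: 4+4=8, 4+5=9, 4+8=12
a = 5: 5+5=10, 5+8=13
a = 8: 8+8=16
Distinct sums: {-12, -6, -3, -2, -1, 0, 2, 3, 4, 5, 6, 7, 8, 9, 10, 11, 12, 13, 16}
|A + A| = 19

|A + A| = 19


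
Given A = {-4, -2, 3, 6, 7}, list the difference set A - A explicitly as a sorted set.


A - A = {a - a' : a, a' ∈ A}.
Compute a - a' for each ordered pair (a, a'):
a = -4: -4--4=0, -4--2=-2, -4-3=-7, -4-6=-10, -4-7=-11
a = -2: -2--4=2, -2--2=0, -2-3=-5, -2-6=-8, -2-7=-9
a = 3: 3--4=7, 3--2=5, 3-3=0, 3-6=-3, 3-7=-4
a = 6: 6--4=10, 6--2=8, 6-3=3, 6-6=0, 6-7=-1
a = 7: 7--4=11, 7--2=9, 7-3=4, 7-6=1, 7-7=0
Collecting distinct values (and noting 0 appears from a-a):
A - A = {-11, -10, -9, -8, -7, -5, -4, -3, -2, -1, 0, 1, 2, 3, 4, 5, 7, 8, 9, 10, 11}
|A - A| = 21

A - A = {-11, -10, -9, -8, -7, -5, -4, -3, -2, -1, 0, 1, 2, 3, 4, 5, 7, 8, 9, 10, 11}


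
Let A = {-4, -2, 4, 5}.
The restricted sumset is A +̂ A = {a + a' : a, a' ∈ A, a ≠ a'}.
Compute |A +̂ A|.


Restricted sumset: A +̂ A = {a + a' : a ∈ A, a' ∈ A, a ≠ a'}.
Equivalently, take A + A and drop any sum 2a that is achievable ONLY as a + a for a ∈ A (i.e. sums representable only with equal summands).
Enumerate pairs (a, a') with a < a' (symmetric, so each unordered pair gives one sum; this covers all a ≠ a'):
  -4 + -2 = -6
  -4 + 4 = 0
  -4 + 5 = 1
  -2 + 4 = 2
  -2 + 5 = 3
  4 + 5 = 9
Collected distinct sums: {-6, 0, 1, 2, 3, 9}
|A +̂ A| = 6
(Reference bound: |A +̂ A| ≥ 2|A| - 3 for |A| ≥ 2, with |A| = 4 giving ≥ 5.)

|A +̂ A| = 6


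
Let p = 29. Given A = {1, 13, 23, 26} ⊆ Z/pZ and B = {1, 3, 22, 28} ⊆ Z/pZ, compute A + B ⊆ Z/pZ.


Work in Z/29Z: reduce every sum a + b modulo 29.
Enumerate all 16 pairs:
a = 1: 1+1=2, 1+3=4, 1+22=23, 1+28=0
a = 13: 13+1=14, 13+3=16, 13+22=6, 13+28=12
a = 23: 23+1=24, 23+3=26, 23+22=16, 23+28=22
a = 26: 26+1=27, 26+3=0, 26+22=19, 26+28=25
Distinct residues collected: {0, 2, 4, 6, 12, 14, 16, 19, 22, 23, 24, 25, 26, 27}
|A + B| = 14 (out of 29 total residues).

A + B = {0, 2, 4, 6, 12, 14, 16, 19, 22, 23, 24, 25, 26, 27}


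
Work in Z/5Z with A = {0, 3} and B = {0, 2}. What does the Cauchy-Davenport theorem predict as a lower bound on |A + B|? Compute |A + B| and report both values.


Cauchy-Davenport: |A + B| ≥ min(p, |A| + |B| - 1) for A, B nonempty in Z/pZ.
|A| = 2, |B| = 2, p = 5.
CD lower bound = min(5, 2 + 2 - 1) = min(5, 3) = 3.
Compute A + B mod 5 directly:
a = 0: 0+0=0, 0+2=2
a = 3: 3+0=3, 3+2=0
A + B = {0, 2, 3}, so |A + B| = 3.
Verify: 3 ≥ 3? Yes ✓.

CD lower bound = 3, actual |A + B| = 3.


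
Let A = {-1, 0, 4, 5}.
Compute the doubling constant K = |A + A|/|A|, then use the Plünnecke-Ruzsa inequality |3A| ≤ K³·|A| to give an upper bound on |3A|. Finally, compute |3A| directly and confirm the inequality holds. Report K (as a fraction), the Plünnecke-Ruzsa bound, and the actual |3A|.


|A| = 4.
Step 1: Compute A + A by enumerating all 16 pairs.
A + A = {-2, -1, 0, 3, 4, 5, 8, 9, 10}, so |A + A| = 9.
Step 2: Doubling constant K = |A + A|/|A| = 9/4 = 9/4 ≈ 2.2500.
Step 3: Plünnecke-Ruzsa gives |3A| ≤ K³·|A| = (2.2500)³ · 4 ≈ 45.5625.
Step 4: Compute 3A = A + A + A directly by enumerating all triples (a,b,c) ∈ A³; |3A| = 16.
Step 5: Check 16 ≤ 45.5625? Yes ✓.

K = 9/4, Plünnecke-Ruzsa bound K³|A| ≈ 45.5625, |3A| = 16, inequality holds.


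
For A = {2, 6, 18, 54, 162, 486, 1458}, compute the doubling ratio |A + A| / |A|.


|A| = 7.
Compute A + A by enumerating all 49 pairs.
A + A = {4, 8, 12, 20, 24, 36, 56, 60, 72, 108, 164, 168, 180, 216, 324, 488, 492, 504, 540, 648, 972, 1460, 1464, 1476, 1512, 1620, 1944, 2916}, so |A + A| = 28.
K = |A + A| / |A| = 28/7 = 4/1 ≈ 4.0000.
Reference: AP of size 7 gives K = 13/7 ≈ 1.8571; a fully generic set of size 7 gives K ≈ 4.0000.

|A| = 7, |A + A| = 28, K = 28/7 = 4/1.


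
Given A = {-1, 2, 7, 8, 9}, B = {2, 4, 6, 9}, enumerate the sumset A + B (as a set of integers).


A + B = {a + b : a ∈ A, b ∈ B}.
Enumerate all |A|·|B| = 5·4 = 20 pairs (a, b) and collect distinct sums.
a = -1: -1+2=1, -1+4=3, -1+6=5, -1+9=8
a = 2: 2+2=4, 2+4=6, 2+6=8, 2+9=11
a = 7: 7+2=9, 7+4=11, 7+6=13, 7+9=16
a = 8: 8+2=10, 8+4=12, 8+6=14, 8+9=17
a = 9: 9+2=11, 9+4=13, 9+6=15, 9+9=18
Collecting distinct sums: A + B = {1, 3, 4, 5, 6, 8, 9, 10, 11, 12, 13, 14, 15, 16, 17, 18}
|A + B| = 16

A + B = {1, 3, 4, 5, 6, 8, 9, 10, 11, 12, 13, 14, 15, 16, 17, 18}


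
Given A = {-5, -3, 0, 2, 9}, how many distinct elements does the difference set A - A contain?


A - A = {a - a' : a, a' ∈ A}; |A| = 5.
Bounds: 2|A|-1 ≤ |A - A| ≤ |A|² - |A| + 1, i.e. 9 ≤ |A - A| ≤ 21.
Note: 0 ∈ A - A always (from a - a). The set is symmetric: if d ∈ A - A then -d ∈ A - A.
Enumerate nonzero differences d = a - a' with a > a' (then include -d):
Positive differences: {2, 3, 5, 7, 9, 12, 14}
Full difference set: {0} ∪ (positive diffs) ∪ (negative diffs).
|A - A| = 1 + 2·7 = 15 (matches direct enumeration: 15).

|A - A| = 15


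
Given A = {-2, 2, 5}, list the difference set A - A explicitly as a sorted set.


A - A = {a - a' : a, a' ∈ A}.
Compute a - a' for each ordered pair (a, a'):
a = -2: -2--2=0, -2-2=-4, -2-5=-7
a = 2: 2--2=4, 2-2=0, 2-5=-3
a = 5: 5--2=7, 5-2=3, 5-5=0
Collecting distinct values (and noting 0 appears from a-a):
A - A = {-7, -4, -3, 0, 3, 4, 7}
|A - A| = 7

A - A = {-7, -4, -3, 0, 3, 4, 7}


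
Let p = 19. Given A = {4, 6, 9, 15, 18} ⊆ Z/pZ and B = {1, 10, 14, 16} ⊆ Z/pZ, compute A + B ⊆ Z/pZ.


Work in Z/19Z: reduce every sum a + b modulo 19.
Enumerate all 20 pairs:
a = 4: 4+1=5, 4+10=14, 4+14=18, 4+16=1
a = 6: 6+1=7, 6+10=16, 6+14=1, 6+16=3
a = 9: 9+1=10, 9+10=0, 9+14=4, 9+16=6
a = 15: 15+1=16, 15+10=6, 15+14=10, 15+16=12
a = 18: 18+1=0, 18+10=9, 18+14=13, 18+16=15
Distinct residues collected: {0, 1, 3, 4, 5, 6, 7, 9, 10, 12, 13, 14, 15, 16, 18}
|A + B| = 15 (out of 19 total residues).

A + B = {0, 1, 3, 4, 5, 6, 7, 9, 10, 12, 13, 14, 15, 16, 18}


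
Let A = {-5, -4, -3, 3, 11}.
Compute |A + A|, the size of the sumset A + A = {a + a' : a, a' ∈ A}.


A + A = {a + a' : a, a' ∈ A}; |A| = 5.
General bounds: 2|A| - 1 ≤ |A + A| ≤ |A|(|A|+1)/2, i.e. 9 ≤ |A + A| ≤ 15.
Lower bound 2|A|-1 is attained iff A is an arithmetic progression.
Enumerate sums a + a' for a ≤ a' (symmetric, so this suffices):
a = -5: -5+-5=-10, -5+-4=-9, -5+-3=-8, -5+3=-2, -5+11=6
a = -4: -4+-4=-8, -4+-3=-7, -4+3=-1, -4+11=7
a = -3: -3+-3=-6, -3+3=0, -3+11=8
a = 3: 3+3=6, 3+11=14
a = 11: 11+11=22
Distinct sums: {-10, -9, -8, -7, -6, -2, -1, 0, 6, 7, 8, 14, 22}
|A + A| = 13

|A + A| = 13


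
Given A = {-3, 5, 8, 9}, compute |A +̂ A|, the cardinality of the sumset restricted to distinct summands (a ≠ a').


Restricted sumset: A +̂ A = {a + a' : a ∈ A, a' ∈ A, a ≠ a'}.
Equivalently, take A + A and drop any sum 2a that is achievable ONLY as a + a for a ∈ A (i.e. sums representable only with equal summands).
Enumerate pairs (a, a') with a < a' (symmetric, so each unordered pair gives one sum; this covers all a ≠ a'):
  -3 + 5 = 2
  -3 + 8 = 5
  -3 + 9 = 6
  5 + 8 = 13
  5 + 9 = 14
  8 + 9 = 17
Collected distinct sums: {2, 5, 6, 13, 14, 17}
|A +̂ A| = 6
(Reference bound: |A +̂ A| ≥ 2|A| - 3 for |A| ≥ 2, with |A| = 4 giving ≥ 5.)

|A +̂ A| = 6


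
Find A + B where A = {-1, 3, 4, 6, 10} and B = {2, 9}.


A + B = {a + b : a ∈ A, b ∈ B}.
Enumerate all |A|·|B| = 5·2 = 10 pairs (a, b) and collect distinct sums.
a = -1: -1+2=1, -1+9=8
a = 3: 3+2=5, 3+9=12
a = 4: 4+2=6, 4+9=13
a = 6: 6+2=8, 6+9=15
a = 10: 10+2=12, 10+9=19
Collecting distinct sums: A + B = {1, 5, 6, 8, 12, 13, 15, 19}
|A + B| = 8

A + B = {1, 5, 6, 8, 12, 13, 15, 19}


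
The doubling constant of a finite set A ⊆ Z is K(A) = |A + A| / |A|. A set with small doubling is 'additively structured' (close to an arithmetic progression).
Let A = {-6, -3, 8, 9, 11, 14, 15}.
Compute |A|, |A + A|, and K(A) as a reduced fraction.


|A| = 7.
Compute A + A by enumerating all 49 pairs.
A + A = {-12, -9, -6, 2, 3, 5, 6, 8, 9, 11, 12, 16, 17, 18, 19, 20, 22, 23, 24, 25, 26, 28, 29, 30}, so |A + A| = 24.
K = |A + A| / |A| = 24/7 (already in lowest terms) ≈ 3.4286.
Reference: AP of size 7 gives K = 13/7 ≈ 1.8571; a fully generic set of size 7 gives K ≈ 4.0000.

|A| = 7, |A + A| = 24, K = 24/7.


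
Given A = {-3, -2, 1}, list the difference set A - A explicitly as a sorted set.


A - A = {a - a' : a, a' ∈ A}.
Compute a - a' for each ordered pair (a, a'):
a = -3: -3--3=0, -3--2=-1, -3-1=-4
a = -2: -2--3=1, -2--2=0, -2-1=-3
a = 1: 1--3=4, 1--2=3, 1-1=0
Collecting distinct values (and noting 0 appears from a-a):
A - A = {-4, -3, -1, 0, 1, 3, 4}
|A - A| = 7

A - A = {-4, -3, -1, 0, 1, 3, 4}


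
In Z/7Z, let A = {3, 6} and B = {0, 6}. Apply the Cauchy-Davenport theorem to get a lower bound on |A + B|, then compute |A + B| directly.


Cauchy-Davenport: |A + B| ≥ min(p, |A| + |B| - 1) for A, B nonempty in Z/pZ.
|A| = 2, |B| = 2, p = 7.
CD lower bound = min(7, 2 + 2 - 1) = min(7, 3) = 3.
Compute A + B mod 7 directly:
a = 3: 3+0=3, 3+6=2
a = 6: 6+0=6, 6+6=5
A + B = {2, 3, 5, 6}, so |A + B| = 4.
Verify: 4 ≥ 3? Yes ✓.

CD lower bound = 3, actual |A + B| = 4.


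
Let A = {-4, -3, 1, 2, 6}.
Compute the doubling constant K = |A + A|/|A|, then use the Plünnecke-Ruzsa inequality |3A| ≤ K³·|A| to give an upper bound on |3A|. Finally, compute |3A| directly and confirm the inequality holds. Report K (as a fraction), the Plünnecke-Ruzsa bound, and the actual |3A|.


|A| = 5.
Step 1: Compute A + A by enumerating all 25 pairs.
A + A = {-8, -7, -6, -3, -2, -1, 2, 3, 4, 7, 8, 12}, so |A + A| = 12.
Step 2: Doubling constant K = |A + A|/|A| = 12/5 = 12/5 ≈ 2.4000.
Step 3: Plünnecke-Ruzsa gives |3A| ≤ K³·|A| = (2.4000)³ · 5 ≈ 69.1200.
Step 4: Compute 3A = A + A + A directly by enumerating all triples (a,b,c) ∈ A³; |3A| = 22.
Step 5: Check 22 ≤ 69.1200? Yes ✓.

K = 12/5, Plünnecke-Ruzsa bound K³|A| ≈ 69.1200, |3A| = 22, inequality holds.


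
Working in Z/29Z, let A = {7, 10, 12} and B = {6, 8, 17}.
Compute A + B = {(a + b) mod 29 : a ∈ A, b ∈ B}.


Work in Z/29Z: reduce every sum a + b modulo 29.
Enumerate all 9 pairs:
a = 7: 7+6=13, 7+8=15, 7+17=24
a = 10: 10+6=16, 10+8=18, 10+17=27
a = 12: 12+6=18, 12+8=20, 12+17=0
Distinct residues collected: {0, 13, 15, 16, 18, 20, 24, 27}
|A + B| = 8 (out of 29 total residues).

A + B = {0, 13, 15, 16, 18, 20, 24, 27}


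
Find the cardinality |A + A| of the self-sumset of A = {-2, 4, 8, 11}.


A + A = {a + a' : a, a' ∈ A}; |A| = 4.
General bounds: 2|A| - 1 ≤ |A + A| ≤ |A|(|A|+1)/2, i.e. 7 ≤ |A + A| ≤ 10.
Lower bound 2|A|-1 is attained iff A is an arithmetic progression.
Enumerate sums a + a' for a ≤ a' (symmetric, so this suffices):
a = -2: -2+-2=-4, -2+4=2, -2+8=6, -2+11=9
a = 4: 4+4=8, 4+8=12, 4+11=15
a = 8: 8+8=16, 8+11=19
a = 11: 11+11=22
Distinct sums: {-4, 2, 6, 8, 9, 12, 15, 16, 19, 22}
|A + A| = 10

|A + A| = 10


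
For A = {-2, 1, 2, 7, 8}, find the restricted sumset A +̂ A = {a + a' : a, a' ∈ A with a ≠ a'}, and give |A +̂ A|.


Restricted sumset: A +̂ A = {a + a' : a ∈ A, a' ∈ A, a ≠ a'}.
Equivalently, take A + A and drop any sum 2a that is achievable ONLY as a + a for a ∈ A (i.e. sums representable only with equal summands).
Enumerate pairs (a, a') with a < a' (symmetric, so each unordered pair gives one sum; this covers all a ≠ a'):
  -2 + 1 = -1
  -2 + 2 = 0
  -2 + 7 = 5
  -2 + 8 = 6
  1 + 2 = 3
  1 + 7 = 8
  1 + 8 = 9
  2 + 7 = 9
  2 + 8 = 10
  7 + 8 = 15
Collected distinct sums: {-1, 0, 3, 5, 6, 8, 9, 10, 15}
|A +̂ A| = 9
(Reference bound: |A +̂ A| ≥ 2|A| - 3 for |A| ≥ 2, with |A| = 5 giving ≥ 7.)

|A +̂ A| = 9


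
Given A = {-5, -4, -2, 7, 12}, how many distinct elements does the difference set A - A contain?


A - A = {a - a' : a, a' ∈ A}; |A| = 5.
Bounds: 2|A|-1 ≤ |A - A| ≤ |A|² - |A| + 1, i.e. 9 ≤ |A - A| ≤ 21.
Note: 0 ∈ A - A always (from a - a). The set is symmetric: if d ∈ A - A then -d ∈ A - A.
Enumerate nonzero differences d = a - a' with a > a' (then include -d):
Positive differences: {1, 2, 3, 5, 9, 11, 12, 14, 16, 17}
Full difference set: {0} ∪ (positive diffs) ∪ (negative diffs).
|A - A| = 1 + 2·10 = 21 (matches direct enumeration: 21).

|A - A| = 21


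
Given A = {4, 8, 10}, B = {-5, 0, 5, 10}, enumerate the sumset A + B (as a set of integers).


A + B = {a + b : a ∈ A, b ∈ B}.
Enumerate all |A|·|B| = 3·4 = 12 pairs (a, b) and collect distinct sums.
a = 4: 4+-5=-1, 4+0=4, 4+5=9, 4+10=14
a = 8: 8+-5=3, 8+0=8, 8+5=13, 8+10=18
a = 10: 10+-5=5, 10+0=10, 10+5=15, 10+10=20
Collecting distinct sums: A + B = {-1, 3, 4, 5, 8, 9, 10, 13, 14, 15, 18, 20}
|A + B| = 12

A + B = {-1, 3, 4, 5, 8, 9, 10, 13, 14, 15, 18, 20}


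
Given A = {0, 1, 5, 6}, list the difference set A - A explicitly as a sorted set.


A - A = {a - a' : a, a' ∈ A}.
Compute a - a' for each ordered pair (a, a'):
a = 0: 0-0=0, 0-1=-1, 0-5=-5, 0-6=-6
a = 1: 1-0=1, 1-1=0, 1-5=-4, 1-6=-5
a = 5: 5-0=5, 5-1=4, 5-5=0, 5-6=-1
a = 6: 6-0=6, 6-1=5, 6-5=1, 6-6=0
Collecting distinct values (and noting 0 appears from a-a):
A - A = {-6, -5, -4, -1, 0, 1, 4, 5, 6}
|A - A| = 9

A - A = {-6, -5, -4, -1, 0, 1, 4, 5, 6}


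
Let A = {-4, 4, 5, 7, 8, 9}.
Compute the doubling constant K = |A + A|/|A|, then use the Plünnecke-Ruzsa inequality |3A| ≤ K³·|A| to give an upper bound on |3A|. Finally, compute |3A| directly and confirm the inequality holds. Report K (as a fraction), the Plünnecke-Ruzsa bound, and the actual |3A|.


|A| = 6.
Step 1: Compute A + A by enumerating all 36 pairs.
A + A = {-8, 0, 1, 3, 4, 5, 8, 9, 10, 11, 12, 13, 14, 15, 16, 17, 18}, so |A + A| = 17.
Step 2: Doubling constant K = |A + A|/|A| = 17/6 = 17/6 ≈ 2.8333.
Step 3: Plünnecke-Ruzsa gives |3A| ≤ K³·|A| = (2.8333)³ · 6 ≈ 136.4722.
Step 4: Compute 3A = A + A + A directly by enumerating all triples (a,b,c) ∈ A³; |3A| = 30.
Step 5: Check 30 ≤ 136.4722? Yes ✓.

K = 17/6, Plünnecke-Ruzsa bound K³|A| ≈ 136.4722, |3A| = 30, inequality holds.


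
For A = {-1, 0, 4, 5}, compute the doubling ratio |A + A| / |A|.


|A| = 4.
Compute A + A by enumerating all 16 pairs.
A + A = {-2, -1, 0, 3, 4, 5, 8, 9, 10}, so |A + A| = 9.
K = |A + A| / |A| = 9/4 (already in lowest terms) ≈ 2.2500.
Reference: AP of size 4 gives K = 7/4 ≈ 1.7500; a fully generic set of size 4 gives K ≈ 2.5000.

|A| = 4, |A + A| = 9, K = 9/4.


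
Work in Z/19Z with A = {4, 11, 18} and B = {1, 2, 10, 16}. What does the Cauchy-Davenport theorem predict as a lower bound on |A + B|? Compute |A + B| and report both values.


Cauchy-Davenport: |A + B| ≥ min(p, |A| + |B| - 1) for A, B nonempty in Z/pZ.
|A| = 3, |B| = 4, p = 19.
CD lower bound = min(19, 3 + 4 - 1) = min(19, 6) = 6.
Compute A + B mod 19 directly:
a = 4: 4+1=5, 4+2=6, 4+10=14, 4+16=1
a = 11: 11+1=12, 11+2=13, 11+10=2, 11+16=8
a = 18: 18+1=0, 18+2=1, 18+10=9, 18+16=15
A + B = {0, 1, 2, 5, 6, 8, 9, 12, 13, 14, 15}, so |A + B| = 11.
Verify: 11 ≥ 6? Yes ✓.

CD lower bound = 6, actual |A + B| = 11.


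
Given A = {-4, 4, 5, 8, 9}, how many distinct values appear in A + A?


A + A = {a + a' : a, a' ∈ A}; |A| = 5.
General bounds: 2|A| - 1 ≤ |A + A| ≤ |A|(|A|+1)/2, i.e. 9 ≤ |A + A| ≤ 15.
Lower bound 2|A|-1 is attained iff A is an arithmetic progression.
Enumerate sums a + a' for a ≤ a' (symmetric, so this suffices):
a = -4: -4+-4=-8, -4+4=0, -4+5=1, -4+8=4, -4+9=5
a = 4: 4+4=8, 4+5=9, 4+8=12, 4+9=13
a = 5: 5+5=10, 5+8=13, 5+9=14
a = 8: 8+8=16, 8+9=17
a = 9: 9+9=18
Distinct sums: {-8, 0, 1, 4, 5, 8, 9, 10, 12, 13, 14, 16, 17, 18}
|A + A| = 14

|A + A| = 14


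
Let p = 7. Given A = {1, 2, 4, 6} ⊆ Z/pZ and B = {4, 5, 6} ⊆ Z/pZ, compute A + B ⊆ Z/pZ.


Work in Z/7Z: reduce every sum a + b modulo 7.
Enumerate all 12 pairs:
a = 1: 1+4=5, 1+5=6, 1+6=0
a = 2: 2+4=6, 2+5=0, 2+6=1
a = 4: 4+4=1, 4+5=2, 4+6=3
a = 6: 6+4=3, 6+5=4, 6+6=5
Distinct residues collected: {0, 1, 2, 3, 4, 5, 6}
|A + B| = 7 (out of 7 total residues).

A + B = {0, 1, 2, 3, 4, 5, 6}


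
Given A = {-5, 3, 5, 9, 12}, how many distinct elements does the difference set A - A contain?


A - A = {a - a' : a, a' ∈ A}; |A| = 5.
Bounds: 2|A|-1 ≤ |A - A| ≤ |A|² - |A| + 1, i.e. 9 ≤ |A - A| ≤ 21.
Note: 0 ∈ A - A always (from a - a). The set is symmetric: if d ∈ A - A then -d ∈ A - A.
Enumerate nonzero differences d = a - a' with a > a' (then include -d):
Positive differences: {2, 3, 4, 6, 7, 8, 9, 10, 14, 17}
Full difference set: {0} ∪ (positive diffs) ∪ (negative diffs).
|A - A| = 1 + 2·10 = 21 (matches direct enumeration: 21).

|A - A| = 21


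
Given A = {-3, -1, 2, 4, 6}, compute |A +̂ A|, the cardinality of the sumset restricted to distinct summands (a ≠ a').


Restricted sumset: A +̂ A = {a + a' : a ∈ A, a' ∈ A, a ≠ a'}.
Equivalently, take A + A and drop any sum 2a that is achievable ONLY as a + a for a ∈ A (i.e. sums representable only with equal summands).
Enumerate pairs (a, a') with a < a' (symmetric, so each unordered pair gives one sum; this covers all a ≠ a'):
  -3 + -1 = -4
  -3 + 2 = -1
  -3 + 4 = 1
  -3 + 6 = 3
  -1 + 2 = 1
  -1 + 4 = 3
  -1 + 6 = 5
  2 + 4 = 6
  2 + 6 = 8
  4 + 6 = 10
Collected distinct sums: {-4, -1, 1, 3, 5, 6, 8, 10}
|A +̂ A| = 8
(Reference bound: |A +̂ A| ≥ 2|A| - 3 for |A| ≥ 2, with |A| = 5 giving ≥ 7.)

|A +̂ A| = 8


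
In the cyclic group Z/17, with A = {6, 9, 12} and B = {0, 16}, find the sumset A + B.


Work in Z/17Z: reduce every sum a + b modulo 17.
Enumerate all 6 pairs:
a = 6: 6+0=6, 6+16=5
a = 9: 9+0=9, 9+16=8
a = 12: 12+0=12, 12+16=11
Distinct residues collected: {5, 6, 8, 9, 11, 12}
|A + B| = 6 (out of 17 total residues).

A + B = {5, 6, 8, 9, 11, 12}


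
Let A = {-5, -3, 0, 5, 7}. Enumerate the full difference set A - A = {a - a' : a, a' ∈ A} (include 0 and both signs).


A - A = {a - a' : a, a' ∈ A}.
Compute a - a' for each ordered pair (a, a'):
a = -5: -5--5=0, -5--3=-2, -5-0=-5, -5-5=-10, -5-7=-12
a = -3: -3--5=2, -3--3=0, -3-0=-3, -3-5=-8, -3-7=-10
a = 0: 0--5=5, 0--3=3, 0-0=0, 0-5=-5, 0-7=-7
a = 5: 5--5=10, 5--3=8, 5-0=5, 5-5=0, 5-7=-2
a = 7: 7--5=12, 7--3=10, 7-0=7, 7-5=2, 7-7=0
Collecting distinct values (and noting 0 appears from a-a):
A - A = {-12, -10, -8, -7, -5, -3, -2, 0, 2, 3, 5, 7, 8, 10, 12}
|A - A| = 15

A - A = {-12, -10, -8, -7, -5, -3, -2, 0, 2, 3, 5, 7, 8, 10, 12}


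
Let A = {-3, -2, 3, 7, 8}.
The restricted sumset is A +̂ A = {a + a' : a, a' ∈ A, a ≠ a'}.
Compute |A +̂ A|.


Restricted sumset: A +̂ A = {a + a' : a ∈ A, a' ∈ A, a ≠ a'}.
Equivalently, take A + A and drop any sum 2a that is achievable ONLY as a + a for a ∈ A (i.e. sums representable only with equal summands).
Enumerate pairs (a, a') with a < a' (symmetric, so each unordered pair gives one sum; this covers all a ≠ a'):
  -3 + -2 = -5
  -3 + 3 = 0
  -3 + 7 = 4
  -3 + 8 = 5
  -2 + 3 = 1
  -2 + 7 = 5
  -2 + 8 = 6
  3 + 7 = 10
  3 + 8 = 11
  7 + 8 = 15
Collected distinct sums: {-5, 0, 1, 4, 5, 6, 10, 11, 15}
|A +̂ A| = 9
(Reference bound: |A +̂ A| ≥ 2|A| - 3 for |A| ≥ 2, with |A| = 5 giving ≥ 7.)

|A +̂ A| = 9


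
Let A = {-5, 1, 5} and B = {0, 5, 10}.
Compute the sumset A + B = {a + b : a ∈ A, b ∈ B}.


A + B = {a + b : a ∈ A, b ∈ B}.
Enumerate all |A|·|B| = 3·3 = 9 pairs (a, b) and collect distinct sums.
a = -5: -5+0=-5, -5+5=0, -5+10=5
a = 1: 1+0=1, 1+5=6, 1+10=11
a = 5: 5+0=5, 5+5=10, 5+10=15
Collecting distinct sums: A + B = {-5, 0, 1, 5, 6, 10, 11, 15}
|A + B| = 8

A + B = {-5, 0, 1, 5, 6, 10, 11, 15}


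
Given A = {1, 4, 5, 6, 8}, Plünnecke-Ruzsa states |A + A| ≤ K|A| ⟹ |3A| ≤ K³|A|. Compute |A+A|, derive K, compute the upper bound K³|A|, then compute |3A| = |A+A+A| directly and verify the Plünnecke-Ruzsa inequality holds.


|A| = 5.
Step 1: Compute A + A by enumerating all 25 pairs.
A + A = {2, 5, 6, 7, 8, 9, 10, 11, 12, 13, 14, 16}, so |A + A| = 12.
Step 2: Doubling constant K = |A + A|/|A| = 12/5 = 12/5 ≈ 2.4000.
Step 3: Plünnecke-Ruzsa gives |3A| ≤ K³·|A| = (2.4000)³ · 5 ≈ 69.1200.
Step 4: Compute 3A = A + A + A directly by enumerating all triples (a,b,c) ∈ A³; |3A| = 19.
Step 5: Check 19 ≤ 69.1200? Yes ✓.

K = 12/5, Plünnecke-Ruzsa bound K³|A| ≈ 69.1200, |3A| = 19, inequality holds.


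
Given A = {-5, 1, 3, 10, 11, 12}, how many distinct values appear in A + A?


A + A = {a + a' : a, a' ∈ A}; |A| = 6.
General bounds: 2|A| - 1 ≤ |A + A| ≤ |A|(|A|+1)/2, i.e. 11 ≤ |A + A| ≤ 21.
Lower bound 2|A|-1 is attained iff A is an arithmetic progression.
Enumerate sums a + a' for a ≤ a' (symmetric, so this suffices):
a = -5: -5+-5=-10, -5+1=-4, -5+3=-2, -5+10=5, -5+11=6, -5+12=7
a = 1: 1+1=2, 1+3=4, 1+10=11, 1+11=12, 1+12=13
a = 3: 3+3=6, 3+10=13, 3+11=14, 3+12=15
a = 10: 10+10=20, 10+11=21, 10+12=22
a = 11: 11+11=22, 11+12=23
a = 12: 12+12=24
Distinct sums: {-10, -4, -2, 2, 4, 5, 6, 7, 11, 12, 13, 14, 15, 20, 21, 22, 23, 24}
|A + A| = 18

|A + A| = 18


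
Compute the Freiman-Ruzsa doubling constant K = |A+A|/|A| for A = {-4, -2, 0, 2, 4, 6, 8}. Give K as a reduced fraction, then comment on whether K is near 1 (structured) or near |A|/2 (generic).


|A| = 7.
Compute A + A by enumerating all 49 pairs.
A + A = {-8, -6, -4, -2, 0, 2, 4, 6, 8, 10, 12, 14, 16}, so |A + A| = 13.
K = |A + A| / |A| = 13/7 (already in lowest terms) ≈ 1.8571.
Reference: AP of size 7 gives K = 13/7 ≈ 1.8571; a fully generic set of size 7 gives K ≈ 4.0000.

|A| = 7, |A + A| = 13, K = 13/7.


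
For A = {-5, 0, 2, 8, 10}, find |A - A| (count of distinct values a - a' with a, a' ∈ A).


A - A = {a - a' : a, a' ∈ A}; |A| = 5.
Bounds: 2|A|-1 ≤ |A - A| ≤ |A|² - |A| + 1, i.e. 9 ≤ |A - A| ≤ 21.
Note: 0 ∈ A - A always (from a - a). The set is symmetric: if d ∈ A - A then -d ∈ A - A.
Enumerate nonzero differences d = a - a' with a > a' (then include -d):
Positive differences: {2, 5, 6, 7, 8, 10, 13, 15}
Full difference set: {0} ∪ (positive diffs) ∪ (negative diffs).
|A - A| = 1 + 2·8 = 17 (matches direct enumeration: 17).

|A - A| = 17


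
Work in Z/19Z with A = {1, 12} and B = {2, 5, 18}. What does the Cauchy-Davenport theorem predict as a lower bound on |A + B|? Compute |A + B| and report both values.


Cauchy-Davenport: |A + B| ≥ min(p, |A| + |B| - 1) for A, B nonempty in Z/pZ.
|A| = 2, |B| = 3, p = 19.
CD lower bound = min(19, 2 + 3 - 1) = min(19, 4) = 4.
Compute A + B mod 19 directly:
a = 1: 1+2=3, 1+5=6, 1+18=0
a = 12: 12+2=14, 12+5=17, 12+18=11
A + B = {0, 3, 6, 11, 14, 17}, so |A + B| = 6.
Verify: 6 ≥ 4? Yes ✓.

CD lower bound = 4, actual |A + B| = 6.


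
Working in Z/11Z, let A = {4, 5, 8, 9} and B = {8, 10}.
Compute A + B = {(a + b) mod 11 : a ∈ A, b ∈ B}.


Work in Z/11Z: reduce every sum a + b modulo 11.
Enumerate all 8 pairs:
a = 4: 4+8=1, 4+10=3
a = 5: 5+8=2, 5+10=4
a = 8: 8+8=5, 8+10=7
a = 9: 9+8=6, 9+10=8
Distinct residues collected: {1, 2, 3, 4, 5, 6, 7, 8}
|A + B| = 8 (out of 11 total residues).

A + B = {1, 2, 3, 4, 5, 6, 7, 8}


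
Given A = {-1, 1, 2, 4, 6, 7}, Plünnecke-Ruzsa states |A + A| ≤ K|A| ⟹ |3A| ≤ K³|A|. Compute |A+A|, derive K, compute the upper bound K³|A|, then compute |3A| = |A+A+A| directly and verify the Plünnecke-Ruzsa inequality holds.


|A| = 6.
Step 1: Compute A + A by enumerating all 36 pairs.
A + A = {-2, 0, 1, 2, 3, 4, 5, 6, 7, 8, 9, 10, 11, 12, 13, 14}, so |A + A| = 16.
Step 2: Doubling constant K = |A + A|/|A| = 16/6 = 16/6 ≈ 2.6667.
Step 3: Plünnecke-Ruzsa gives |3A| ≤ K³·|A| = (2.6667)³ · 6 ≈ 113.7778.
Step 4: Compute 3A = A + A + A directly by enumerating all triples (a,b,c) ∈ A³; |3A| = 24.
Step 5: Check 24 ≤ 113.7778? Yes ✓.

K = 16/6, Plünnecke-Ruzsa bound K³|A| ≈ 113.7778, |3A| = 24, inequality holds.


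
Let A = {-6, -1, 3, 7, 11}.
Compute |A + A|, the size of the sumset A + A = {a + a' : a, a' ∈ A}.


A + A = {a + a' : a, a' ∈ A}; |A| = 5.
General bounds: 2|A| - 1 ≤ |A + A| ≤ |A|(|A|+1)/2, i.e. 9 ≤ |A + A| ≤ 15.
Lower bound 2|A|-1 is attained iff A is an arithmetic progression.
Enumerate sums a + a' for a ≤ a' (symmetric, so this suffices):
a = -6: -6+-6=-12, -6+-1=-7, -6+3=-3, -6+7=1, -6+11=5
a = -1: -1+-1=-2, -1+3=2, -1+7=6, -1+11=10
a = 3: 3+3=6, 3+7=10, 3+11=14
a = 7: 7+7=14, 7+11=18
a = 11: 11+11=22
Distinct sums: {-12, -7, -3, -2, 1, 2, 5, 6, 10, 14, 18, 22}
|A + A| = 12

|A + A| = 12


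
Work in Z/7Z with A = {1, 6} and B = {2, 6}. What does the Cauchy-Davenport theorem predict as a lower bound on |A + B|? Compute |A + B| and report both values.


Cauchy-Davenport: |A + B| ≥ min(p, |A| + |B| - 1) for A, B nonempty in Z/pZ.
|A| = 2, |B| = 2, p = 7.
CD lower bound = min(7, 2 + 2 - 1) = min(7, 3) = 3.
Compute A + B mod 7 directly:
a = 1: 1+2=3, 1+6=0
a = 6: 6+2=1, 6+6=5
A + B = {0, 1, 3, 5}, so |A + B| = 4.
Verify: 4 ≥ 3? Yes ✓.

CD lower bound = 3, actual |A + B| = 4.


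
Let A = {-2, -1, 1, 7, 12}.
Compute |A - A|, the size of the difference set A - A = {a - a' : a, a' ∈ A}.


A - A = {a - a' : a, a' ∈ A}; |A| = 5.
Bounds: 2|A|-1 ≤ |A - A| ≤ |A|² - |A| + 1, i.e. 9 ≤ |A - A| ≤ 21.
Note: 0 ∈ A - A always (from a - a). The set is symmetric: if d ∈ A - A then -d ∈ A - A.
Enumerate nonzero differences d = a - a' with a > a' (then include -d):
Positive differences: {1, 2, 3, 5, 6, 8, 9, 11, 13, 14}
Full difference set: {0} ∪ (positive diffs) ∪ (negative diffs).
|A - A| = 1 + 2·10 = 21 (matches direct enumeration: 21).

|A - A| = 21


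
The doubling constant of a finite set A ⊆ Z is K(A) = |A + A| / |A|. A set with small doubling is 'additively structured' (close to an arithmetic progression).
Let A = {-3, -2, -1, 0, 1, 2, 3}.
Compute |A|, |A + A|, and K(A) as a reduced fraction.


|A| = 7.
Compute A + A by enumerating all 49 pairs.
A + A = {-6, -5, -4, -3, -2, -1, 0, 1, 2, 3, 4, 5, 6}, so |A + A| = 13.
K = |A + A| / |A| = 13/7 (already in lowest terms) ≈ 1.8571.
Reference: AP of size 7 gives K = 13/7 ≈ 1.8571; a fully generic set of size 7 gives K ≈ 4.0000.

|A| = 7, |A + A| = 13, K = 13/7.


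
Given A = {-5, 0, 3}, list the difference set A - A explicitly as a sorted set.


A - A = {a - a' : a, a' ∈ A}.
Compute a - a' for each ordered pair (a, a'):
a = -5: -5--5=0, -5-0=-5, -5-3=-8
a = 0: 0--5=5, 0-0=0, 0-3=-3
a = 3: 3--5=8, 3-0=3, 3-3=0
Collecting distinct values (and noting 0 appears from a-a):
A - A = {-8, -5, -3, 0, 3, 5, 8}
|A - A| = 7

A - A = {-8, -5, -3, 0, 3, 5, 8}


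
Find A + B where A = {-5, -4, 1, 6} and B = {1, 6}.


A + B = {a + b : a ∈ A, b ∈ B}.
Enumerate all |A|·|B| = 4·2 = 8 pairs (a, b) and collect distinct sums.
a = -5: -5+1=-4, -5+6=1
a = -4: -4+1=-3, -4+6=2
a = 1: 1+1=2, 1+6=7
a = 6: 6+1=7, 6+6=12
Collecting distinct sums: A + B = {-4, -3, 1, 2, 7, 12}
|A + B| = 6

A + B = {-4, -3, 1, 2, 7, 12}


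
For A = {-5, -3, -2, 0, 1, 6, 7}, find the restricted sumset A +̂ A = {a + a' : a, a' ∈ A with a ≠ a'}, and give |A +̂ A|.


Restricted sumset: A +̂ A = {a + a' : a ∈ A, a' ∈ A, a ≠ a'}.
Equivalently, take A + A and drop any sum 2a that is achievable ONLY as a + a for a ∈ A (i.e. sums representable only with equal summands).
Enumerate pairs (a, a') with a < a' (symmetric, so each unordered pair gives one sum; this covers all a ≠ a'):
  -5 + -3 = -8
  -5 + -2 = -7
  -5 + 0 = -5
  -5 + 1 = -4
  -5 + 6 = 1
  -5 + 7 = 2
  -3 + -2 = -5
  -3 + 0 = -3
  -3 + 1 = -2
  -3 + 6 = 3
  -3 + 7 = 4
  -2 + 0 = -2
  -2 + 1 = -1
  -2 + 6 = 4
  -2 + 7 = 5
  0 + 1 = 1
  0 + 6 = 6
  0 + 7 = 7
  1 + 6 = 7
  1 + 7 = 8
  6 + 7 = 13
Collected distinct sums: {-8, -7, -5, -4, -3, -2, -1, 1, 2, 3, 4, 5, 6, 7, 8, 13}
|A +̂ A| = 16
(Reference bound: |A +̂ A| ≥ 2|A| - 3 for |A| ≥ 2, with |A| = 7 giving ≥ 11.)

|A +̂ A| = 16


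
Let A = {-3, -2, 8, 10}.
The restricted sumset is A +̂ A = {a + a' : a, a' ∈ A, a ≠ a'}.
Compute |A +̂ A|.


Restricted sumset: A +̂ A = {a + a' : a ∈ A, a' ∈ A, a ≠ a'}.
Equivalently, take A + A and drop any sum 2a that is achievable ONLY as a + a for a ∈ A (i.e. sums representable only with equal summands).
Enumerate pairs (a, a') with a < a' (symmetric, so each unordered pair gives one sum; this covers all a ≠ a'):
  -3 + -2 = -5
  -3 + 8 = 5
  -3 + 10 = 7
  -2 + 8 = 6
  -2 + 10 = 8
  8 + 10 = 18
Collected distinct sums: {-5, 5, 6, 7, 8, 18}
|A +̂ A| = 6
(Reference bound: |A +̂ A| ≥ 2|A| - 3 for |A| ≥ 2, with |A| = 4 giving ≥ 5.)

|A +̂ A| = 6


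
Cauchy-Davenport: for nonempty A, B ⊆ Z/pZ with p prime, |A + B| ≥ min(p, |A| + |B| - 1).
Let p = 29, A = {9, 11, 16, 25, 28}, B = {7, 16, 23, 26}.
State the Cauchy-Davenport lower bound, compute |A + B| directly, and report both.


Cauchy-Davenport: |A + B| ≥ min(p, |A| + |B| - 1) for A, B nonempty in Z/pZ.
|A| = 5, |B| = 4, p = 29.
CD lower bound = min(29, 5 + 4 - 1) = min(29, 8) = 8.
Compute A + B mod 29 directly:
a = 9: 9+7=16, 9+16=25, 9+23=3, 9+26=6
a = 11: 11+7=18, 11+16=27, 11+23=5, 11+26=8
a = 16: 16+7=23, 16+16=3, 16+23=10, 16+26=13
a = 25: 25+7=3, 25+16=12, 25+23=19, 25+26=22
a = 28: 28+7=6, 28+16=15, 28+23=22, 28+26=25
A + B = {3, 5, 6, 8, 10, 12, 13, 15, 16, 18, 19, 22, 23, 25, 27}, so |A + B| = 15.
Verify: 15 ≥ 8? Yes ✓.

CD lower bound = 8, actual |A + B| = 15.


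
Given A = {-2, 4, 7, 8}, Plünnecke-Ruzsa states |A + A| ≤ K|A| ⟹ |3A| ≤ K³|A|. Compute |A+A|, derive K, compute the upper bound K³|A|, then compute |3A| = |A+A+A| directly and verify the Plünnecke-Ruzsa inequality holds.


|A| = 4.
Step 1: Compute A + A by enumerating all 16 pairs.
A + A = {-4, 2, 5, 6, 8, 11, 12, 14, 15, 16}, so |A + A| = 10.
Step 2: Doubling constant K = |A + A|/|A| = 10/4 = 10/4 ≈ 2.5000.
Step 3: Plünnecke-Ruzsa gives |3A| ≤ K³·|A| = (2.5000)³ · 4 ≈ 62.5000.
Step 4: Compute 3A = A + A + A directly by enumerating all triples (a,b,c) ∈ A³; |3A| = 19.
Step 5: Check 19 ≤ 62.5000? Yes ✓.

K = 10/4, Plünnecke-Ruzsa bound K³|A| ≈ 62.5000, |3A| = 19, inequality holds.


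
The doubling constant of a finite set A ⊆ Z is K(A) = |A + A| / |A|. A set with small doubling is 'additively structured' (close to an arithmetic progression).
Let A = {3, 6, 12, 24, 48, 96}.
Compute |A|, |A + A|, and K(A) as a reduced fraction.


|A| = 6.
Compute A + A by enumerating all 36 pairs.
A + A = {6, 9, 12, 15, 18, 24, 27, 30, 36, 48, 51, 54, 60, 72, 96, 99, 102, 108, 120, 144, 192}, so |A + A| = 21.
K = |A + A| / |A| = 21/6 = 7/2 ≈ 3.5000.
Reference: AP of size 6 gives K = 11/6 ≈ 1.8333; a fully generic set of size 6 gives K ≈ 3.5000.

|A| = 6, |A + A| = 21, K = 21/6 = 7/2.


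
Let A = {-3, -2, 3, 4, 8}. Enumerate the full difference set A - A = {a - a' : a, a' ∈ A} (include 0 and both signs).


A - A = {a - a' : a, a' ∈ A}.
Compute a - a' for each ordered pair (a, a'):
a = -3: -3--3=0, -3--2=-1, -3-3=-6, -3-4=-7, -3-8=-11
a = -2: -2--3=1, -2--2=0, -2-3=-5, -2-4=-6, -2-8=-10
a = 3: 3--3=6, 3--2=5, 3-3=0, 3-4=-1, 3-8=-5
a = 4: 4--3=7, 4--2=6, 4-3=1, 4-4=0, 4-8=-4
a = 8: 8--3=11, 8--2=10, 8-3=5, 8-4=4, 8-8=0
Collecting distinct values (and noting 0 appears from a-a):
A - A = {-11, -10, -7, -6, -5, -4, -1, 0, 1, 4, 5, 6, 7, 10, 11}
|A - A| = 15

A - A = {-11, -10, -7, -6, -5, -4, -1, 0, 1, 4, 5, 6, 7, 10, 11}


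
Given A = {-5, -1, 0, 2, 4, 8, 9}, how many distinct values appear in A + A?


A + A = {a + a' : a, a' ∈ A}; |A| = 7.
General bounds: 2|A| - 1 ≤ |A + A| ≤ |A|(|A|+1)/2, i.e. 13 ≤ |A + A| ≤ 28.
Lower bound 2|A|-1 is attained iff A is an arithmetic progression.
Enumerate sums a + a' for a ≤ a' (symmetric, so this suffices):
a = -5: -5+-5=-10, -5+-1=-6, -5+0=-5, -5+2=-3, -5+4=-1, -5+8=3, -5+9=4
a = -1: -1+-1=-2, -1+0=-1, -1+2=1, -1+4=3, -1+8=7, -1+9=8
a = 0: 0+0=0, 0+2=2, 0+4=4, 0+8=8, 0+9=9
a = 2: 2+2=4, 2+4=6, 2+8=10, 2+9=11
a = 4: 4+4=8, 4+8=12, 4+9=13
a = 8: 8+8=16, 8+9=17
a = 9: 9+9=18
Distinct sums: {-10, -6, -5, -3, -2, -1, 0, 1, 2, 3, 4, 6, 7, 8, 9, 10, 11, 12, 13, 16, 17, 18}
|A + A| = 22

|A + A| = 22


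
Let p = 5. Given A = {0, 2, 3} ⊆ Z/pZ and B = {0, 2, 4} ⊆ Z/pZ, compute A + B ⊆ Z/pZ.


Work in Z/5Z: reduce every sum a + b modulo 5.
Enumerate all 9 pairs:
a = 0: 0+0=0, 0+2=2, 0+4=4
a = 2: 2+0=2, 2+2=4, 2+4=1
a = 3: 3+0=3, 3+2=0, 3+4=2
Distinct residues collected: {0, 1, 2, 3, 4}
|A + B| = 5 (out of 5 total residues).

A + B = {0, 1, 2, 3, 4}


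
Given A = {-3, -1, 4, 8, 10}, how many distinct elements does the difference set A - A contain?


A - A = {a - a' : a, a' ∈ A}; |A| = 5.
Bounds: 2|A|-1 ≤ |A - A| ≤ |A|² - |A| + 1, i.e. 9 ≤ |A - A| ≤ 21.
Note: 0 ∈ A - A always (from a - a). The set is symmetric: if d ∈ A - A then -d ∈ A - A.
Enumerate nonzero differences d = a - a' with a > a' (then include -d):
Positive differences: {2, 4, 5, 6, 7, 9, 11, 13}
Full difference set: {0} ∪ (positive diffs) ∪ (negative diffs).
|A - A| = 1 + 2·8 = 17 (matches direct enumeration: 17).

|A - A| = 17


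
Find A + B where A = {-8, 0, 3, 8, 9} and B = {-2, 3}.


A + B = {a + b : a ∈ A, b ∈ B}.
Enumerate all |A|·|B| = 5·2 = 10 pairs (a, b) and collect distinct sums.
a = -8: -8+-2=-10, -8+3=-5
a = 0: 0+-2=-2, 0+3=3
a = 3: 3+-2=1, 3+3=6
a = 8: 8+-2=6, 8+3=11
a = 9: 9+-2=7, 9+3=12
Collecting distinct sums: A + B = {-10, -5, -2, 1, 3, 6, 7, 11, 12}
|A + B| = 9

A + B = {-10, -5, -2, 1, 3, 6, 7, 11, 12}


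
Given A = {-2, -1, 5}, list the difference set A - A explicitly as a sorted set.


A - A = {a - a' : a, a' ∈ A}.
Compute a - a' for each ordered pair (a, a'):
a = -2: -2--2=0, -2--1=-1, -2-5=-7
a = -1: -1--2=1, -1--1=0, -1-5=-6
a = 5: 5--2=7, 5--1=6, 5-5=0
Collecting distinct values (and noting 0 appears from a-a):
A - A = {-7, -6, -1, 0, 1, 6, 7}
|A - A| = 7

A - A = {-7, -6, -1, 0, 1, 6, 7}


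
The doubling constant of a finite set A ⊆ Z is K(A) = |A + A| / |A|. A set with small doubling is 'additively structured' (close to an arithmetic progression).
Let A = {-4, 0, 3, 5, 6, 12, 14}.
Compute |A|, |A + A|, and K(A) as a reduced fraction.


|A| = 7.
Compute A + A by enumerating all 49 pairs.
A + A = {-8, -4, -1, 0, 1, 2, 3, 5, 6, 8, 9, 10, 11, 12, 14, 15, 17, 18, 19, 20, 24, 26, 28}, so |A + A| = 23.
K = |A + A| / |A| = 23/7 (already in lowest terms) ≈ 3.2857.
Reference: AP of size 7 gives K = 13/7 ≈ 1.8571; a fully generic set of size 7 gives K ≈ 4.0000.

|A| = 7, |A + A| = 23, K = 23/7.


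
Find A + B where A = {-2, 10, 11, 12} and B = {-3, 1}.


A + B = {a + b : a ∈ A, b ∈ B}.
Enumerate all |A|·|B| = 4·2 = 8 pairs (a, b) and collect distinct sums.
a = -2: -2+-3=-5, -2+1=-1
a = 10: 10+-3=7, 10+1=11
a = 11: 11+-3=8, 11+1=12
a = 12: 12+-3=9, 12+1=13
Collecting distinct sums: A + B = {-5, -1, 7, 8, 9, 11, 12, 13}
|A + B| = 8

A + B = {-5, -1, 7, 8, 9, 11, 12, 13}


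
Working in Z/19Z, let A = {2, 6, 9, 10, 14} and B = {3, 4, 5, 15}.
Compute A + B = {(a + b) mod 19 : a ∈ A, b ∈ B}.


Work in Z/19Z: reduce every sum a + b modulo 19.
Enumerate all 20 pairs:
a = 2: 2+3=5, 2+4=6, 2+5=7, 2+15=17
a = 6: 6+3=9, 6+4=10, 6+5=11, 6+15=2
a = 9: 9+3=12, 9+4=13, 9+5=14, 9+15=5
a = 10: 10+3=13, 10+4=14, 10+5=15, 10+15=6
a = 14: 14+3=17, 14+4=18, 14+5=0, 14+15=10
Distinct residues collected: {0, 2, 5, 6, 7, 9, 10, 11, 12, 13, 14, 15, 17, 18}
|A + B| = 14 (out of 19 total residues).

A + B = {0, 2, 5, 6, 7, 9, 10, 11, 12, 13, 14, 15, 17, 18}


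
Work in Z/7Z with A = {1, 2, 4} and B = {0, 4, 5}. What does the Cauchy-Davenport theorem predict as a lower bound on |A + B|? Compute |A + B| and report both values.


Cauchy-Davenport: |A + B| ≥ min(p, |A| + |B| - 1) for A, B nonempty in Z/pZ.
|A| = 3, |B| = 3, p = 7.
CD lower bound = min(7, 3 + 3 - 1) = min(7, 5) = 5.
Compute A + B mod 7 directly:
a = 1: 1+0=1, 1+4=5, 1+5=6
a = 2: 2+0=2, 2+4=6, 2+5=0
a = 4: 4+0=4, 4+4=1, 4+5=2
A + B = {0, 1, 2, 4, 5, 6}, so |A + B| = 6.
Verify: 6 ≥ 5? Yes ✓.

CD lower bound = 5, actual |A + B| = 6.


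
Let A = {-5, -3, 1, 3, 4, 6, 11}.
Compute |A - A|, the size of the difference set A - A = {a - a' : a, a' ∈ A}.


A - A = {a - a' : a, a' ∈ A}; |A| = 7.
Bounds: 2|A|-1 ≤ |A - A| ≤ |A|² - |A| + 1, i.e. 13 ≤ |A - A| ≤ 43.
Note: 0 ∈ A - A always (from a - a). The set is symmetric: if d ∈ A - A then -d ∈ A - A.
Enumerate nonzero differences d = a - a' with a > a' (then include -d):
Positive differences: {1, 2, 3, 4, 5, 6, 7, 8, 9, 10, 11, 14, 16}
Full difference set: {0} ∪ (positive diffs) ∪ (negative diffs).
|A - A| = 1 + 2·13 = 27 (matches direct enumeration: 27).

|A - A| = 27
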